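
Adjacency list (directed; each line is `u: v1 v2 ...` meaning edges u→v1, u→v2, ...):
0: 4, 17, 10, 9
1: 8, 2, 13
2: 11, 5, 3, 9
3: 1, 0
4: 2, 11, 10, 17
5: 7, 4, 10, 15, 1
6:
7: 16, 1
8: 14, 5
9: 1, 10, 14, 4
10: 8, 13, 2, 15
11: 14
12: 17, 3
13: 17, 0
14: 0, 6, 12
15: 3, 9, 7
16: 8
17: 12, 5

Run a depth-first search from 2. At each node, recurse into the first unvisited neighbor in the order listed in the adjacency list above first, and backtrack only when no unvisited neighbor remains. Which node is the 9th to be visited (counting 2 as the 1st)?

Visit 2
2 → 11
11 → 14
14 → 0
0 → 4
4 → 10
10 → 8
8 → 5
5 → 7
7 → 16
7 → 1
1 → 13
13 → 17
17 → 12
12 → 3
5 → 15
15 → 9
14 → 6

Visit order: 2, 11, 14, 0, 4, 10, 8, 5, 7, 16, 1, 13, 17, 12, 3, 15, 9, 6

7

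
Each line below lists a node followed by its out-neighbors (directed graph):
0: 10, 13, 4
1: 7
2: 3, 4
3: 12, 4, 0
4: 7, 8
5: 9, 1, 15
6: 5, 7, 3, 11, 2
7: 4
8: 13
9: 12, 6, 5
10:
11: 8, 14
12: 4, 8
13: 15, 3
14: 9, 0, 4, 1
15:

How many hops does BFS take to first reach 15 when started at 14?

Level 0: 14
Level 1: 0, 1, 4, 9
Level 2: 5, 6, 7, 8, 10, 12, 13
Level 3: 2, 3, 11, 15
15 first appears at level 3.

3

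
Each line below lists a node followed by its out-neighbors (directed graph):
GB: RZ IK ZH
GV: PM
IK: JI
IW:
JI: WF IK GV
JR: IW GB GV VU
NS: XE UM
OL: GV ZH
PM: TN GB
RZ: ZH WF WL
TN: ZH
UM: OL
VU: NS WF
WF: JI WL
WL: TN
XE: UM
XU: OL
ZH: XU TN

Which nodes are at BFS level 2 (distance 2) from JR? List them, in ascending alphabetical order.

Level 0: JR
Level 1: GB, GV, IW, VU
Level 2: IK, NS, PM, RZ, WF, ZH
Level 3: JI, TN, UM, WL, XE, XU
Level 4: OL

IK, NS, PM, RZ, WF, ZH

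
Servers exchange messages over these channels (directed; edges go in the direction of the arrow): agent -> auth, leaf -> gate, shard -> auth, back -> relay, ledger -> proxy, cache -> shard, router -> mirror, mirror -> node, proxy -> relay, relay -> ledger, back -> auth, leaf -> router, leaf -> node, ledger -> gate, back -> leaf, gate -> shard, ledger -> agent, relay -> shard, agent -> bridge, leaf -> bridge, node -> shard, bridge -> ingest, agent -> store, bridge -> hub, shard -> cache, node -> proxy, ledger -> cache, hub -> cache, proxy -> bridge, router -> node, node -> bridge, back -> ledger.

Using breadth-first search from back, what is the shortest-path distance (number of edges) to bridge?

2

Level 0: back
Level 1: auth, leaf, ledger, relay
Level 2: agent, bridge, cache, gate, node, proxy, router, shard
Level 3: hub, ingest, mirror, store
bridge first appears at level 2.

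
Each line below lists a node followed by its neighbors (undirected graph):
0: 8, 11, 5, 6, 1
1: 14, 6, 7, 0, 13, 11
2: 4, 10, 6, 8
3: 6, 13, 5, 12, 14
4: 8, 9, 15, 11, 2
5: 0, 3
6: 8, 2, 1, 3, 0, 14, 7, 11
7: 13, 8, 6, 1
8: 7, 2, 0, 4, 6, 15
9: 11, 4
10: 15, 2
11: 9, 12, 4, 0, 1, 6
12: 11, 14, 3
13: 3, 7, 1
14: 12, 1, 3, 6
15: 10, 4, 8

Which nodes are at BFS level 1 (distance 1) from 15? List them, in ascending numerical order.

4, 8, 10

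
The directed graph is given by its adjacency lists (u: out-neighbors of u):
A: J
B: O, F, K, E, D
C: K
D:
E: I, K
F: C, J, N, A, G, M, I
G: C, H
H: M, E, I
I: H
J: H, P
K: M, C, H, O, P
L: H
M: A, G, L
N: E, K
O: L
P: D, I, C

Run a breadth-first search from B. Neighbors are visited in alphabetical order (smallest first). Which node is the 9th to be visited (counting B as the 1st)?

Visit B; enqueue D, E, F, K, O → queue [D, E, F, K, O]
Visit D → queue [E, F, K, O]
Visit E; enqueue I → queue [F, K, O, I]
Visit F; enqueue A, C, G, J, M, N → queue [K, O, I, A, C, G, J, M, N]
Visit K; enqueue H, P → queue [O, I, A, C, G, J, M, N, H, P]
Visit O; enqueue L → queue [I, A, C, G, J, M, N, H, P, L]
Visit I → queue [A, C, G, J, M, N, H, P, L]
Visit A → queue [C, G, J, M, N, H, P, L]
Visit C → queue [G, J, M, N, H, P, L]
Visit G → queue [J, M, N, H, P, L]
Visit J → queue [M, N, H, P, L]
Visit M → queue [N, H, P, L]
Visit N → queue [H, P, L]
Visit H → queue [P, L]
Visit P → queue [L]
Visit L → queue []

Visit order: B, D, E, F, K, O, I, A, C, G, J, M, N, H, P, L

C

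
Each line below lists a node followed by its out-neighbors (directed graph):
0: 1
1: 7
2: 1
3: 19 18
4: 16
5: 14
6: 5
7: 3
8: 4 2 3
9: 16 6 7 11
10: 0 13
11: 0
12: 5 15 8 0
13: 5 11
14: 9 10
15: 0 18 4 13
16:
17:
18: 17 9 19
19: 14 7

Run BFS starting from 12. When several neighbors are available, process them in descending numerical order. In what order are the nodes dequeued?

Visit 12; enqueue 15, 8, 5, 0 → queue [15, 8, 5, 0]
Visit 15; enqueue 18, 13, 4 → queue [8, 5, 0, 18, 13, 4]
Visit 8; enqueue 3, 2 → queue [5, 0, 18, 13, 4, 3, 2]
Visit 5; enqueue 14 → queue [0, 18, 13, 4, 3, 2, 14]
Visit 0; enqueue 1 → queue [18, 13, 4, 3, 2, 14, 1]
Visit 18; enqueue 19, 17, 9 → queue [13, 4, 3, 2, 14, 1, 19, 17, 9]
Visit 13; enqueue 11 → queue [4, 3, 2, 14, 1, 19, 17, 9, 11]
Visit 4; enqueue 16 → queue [3, 2, 14, 1, 19, 17, 9, 11, 16]
Visit 3 → queue [2, 14, 1, 19, 17, 9, 11, 16]
Visit 2 → queue [14, 1, 19, 17, 9, 11, 16]
Visit 14; enqueue 10 → queue [1, 19, 17, 9, 11, 16, 10]
Visit 1; enqueue 7 → queue [19, 17, 9, 11, 16, 10, 7]
Visit 19 → queue [17, 9, 11, 16, 10, 7]
Visit 17 → queue [9, 11, 16, 10, 7]
Visit 9; enqueue 6 → queue [11, 16, 10, 7, 6]
Visit 11 → queue [16, 10, 7, 6]
Visit 16 → queue [10, 7, 6]
Visit 10 → queue [7, 6]
Visit 7 → queue [6]
Visit 6 → queue []

12 -> 15 -> 8 -> 5 -> 0 -> 18 -> 13 -> 4 -> 3 -> 2 -> 14 -> 1 -> 19 -> 17 -> 9 -> 11 -> 16 -> 10 -> 7 -> 6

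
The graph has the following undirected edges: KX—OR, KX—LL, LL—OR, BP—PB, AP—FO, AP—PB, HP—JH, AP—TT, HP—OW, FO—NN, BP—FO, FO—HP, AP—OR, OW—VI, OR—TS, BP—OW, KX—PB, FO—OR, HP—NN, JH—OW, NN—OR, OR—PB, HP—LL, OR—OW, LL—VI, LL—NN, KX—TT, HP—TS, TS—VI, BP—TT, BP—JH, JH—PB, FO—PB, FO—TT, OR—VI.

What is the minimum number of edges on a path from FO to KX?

Level 0: FO
Level 1: AP, BP, HP, NN, OR, PB, TT
Level 2: JH, KX, LL, OW, TS, VI
KX first appears at level 2.

2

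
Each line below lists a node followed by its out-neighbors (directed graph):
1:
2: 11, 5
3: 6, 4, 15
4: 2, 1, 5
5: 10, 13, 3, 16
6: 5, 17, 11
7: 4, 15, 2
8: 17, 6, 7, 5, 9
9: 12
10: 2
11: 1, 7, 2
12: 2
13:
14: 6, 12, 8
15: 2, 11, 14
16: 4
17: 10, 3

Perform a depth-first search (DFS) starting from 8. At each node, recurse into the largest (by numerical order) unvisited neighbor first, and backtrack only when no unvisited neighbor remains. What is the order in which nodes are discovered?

Visit 8
8 → 17
17 → 10
10 → 2
2 → 11
11 → 7
7 → 15
15 → 14
14 → 12
14 → 6
6 → 5
5 → 16
16 → 4
4 → 1
5 → 13
5 → 3
8 → 9

8, 17, 10, 2, 11, 7, 15, 14, 12, 6, 5, 16, 4, 1, 13, 3, 9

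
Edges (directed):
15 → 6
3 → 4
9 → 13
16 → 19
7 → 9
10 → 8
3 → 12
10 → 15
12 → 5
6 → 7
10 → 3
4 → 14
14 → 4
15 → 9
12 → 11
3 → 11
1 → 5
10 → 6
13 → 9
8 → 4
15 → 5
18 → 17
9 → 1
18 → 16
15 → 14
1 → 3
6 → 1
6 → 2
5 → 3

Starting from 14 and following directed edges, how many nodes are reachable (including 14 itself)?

2

BFS from 14 visits: 14, 4
Reachable nodes: 2 of 19 total.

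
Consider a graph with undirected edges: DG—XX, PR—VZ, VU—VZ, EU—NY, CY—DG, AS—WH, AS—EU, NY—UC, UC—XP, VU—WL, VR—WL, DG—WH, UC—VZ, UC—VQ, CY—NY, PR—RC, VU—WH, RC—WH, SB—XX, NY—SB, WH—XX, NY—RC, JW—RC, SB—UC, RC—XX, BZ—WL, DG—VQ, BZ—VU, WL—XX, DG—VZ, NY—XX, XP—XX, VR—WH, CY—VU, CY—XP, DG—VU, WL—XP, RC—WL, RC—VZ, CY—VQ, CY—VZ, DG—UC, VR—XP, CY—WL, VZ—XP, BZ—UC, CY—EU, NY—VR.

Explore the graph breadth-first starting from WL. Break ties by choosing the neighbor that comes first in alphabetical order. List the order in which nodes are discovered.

WL -> BZ -> CY -> RC -> VR -> VU -> XP -> XX -> UC -> DG -> EU -> NY -> VQ -> VZ -> JW -> PR -> WH -> SB -> AS

Visit WL; enqueue BZ, CY, RC, VR, VU, XP, XX → queue [BZ, CY, RC, VR, VU, XP, XX]
Visit BZ; enqueue UC → queue [CY, RC, VR, VU, XP, XX, UC]
Visit CY; enqueue DG, EU, NY, VQ, VZ → queue [RC, VR, VU, XP, XX, UC, DG, EU, NY, VQ, VZ]
Visit RC; enqueue JW, PR, WH → queue [VR, VU, XP, XX, UC, DG, EU, NY, VQ, VZ, JW, PR, WH]
Visit VR → queue [VU, XP, XX, UC, DG, EU, NY, VQ, VZ, JW, PR, WH]
Visit VU → queue [XP, XX, UC, DG, EU, NY, VQ, VZ, JW, PR, WH]
Visit XP → queue [XX, UC, DG, EU, NY, VQ, VZ, JW, PR, WH]
Visit XX; enqueue SB → queue [UC, DG, EU, NY, VQ, VZ, JW, PR, WH, SB]
Visit UC → queue [DG, EU, NY, VQ, VZ, JW, PR, WH, SB]
Visit DG → queue [EU, NY, VQ, VZ, JW, PR, WH, SB]
Visit EU; enqueue AS → queue [NY, VQ, VZ, JW, PR, WH, SB, AS]
Visit NY → queue [VQ, VZ, JW, PR, WH, SB, AS]
Visit VQ → queue [VZ, JW, PR, WH, SB, AS]
Visit VZ → queue [JW, PR, WH, SB, AS]
Visit JW → queue [PR, WH, SB, AS]
Visit PR → queue [WH, SB, AS]
Visit WH → queue [SB, AS]
Visit SB → queue [AS]
Visit AS → queue []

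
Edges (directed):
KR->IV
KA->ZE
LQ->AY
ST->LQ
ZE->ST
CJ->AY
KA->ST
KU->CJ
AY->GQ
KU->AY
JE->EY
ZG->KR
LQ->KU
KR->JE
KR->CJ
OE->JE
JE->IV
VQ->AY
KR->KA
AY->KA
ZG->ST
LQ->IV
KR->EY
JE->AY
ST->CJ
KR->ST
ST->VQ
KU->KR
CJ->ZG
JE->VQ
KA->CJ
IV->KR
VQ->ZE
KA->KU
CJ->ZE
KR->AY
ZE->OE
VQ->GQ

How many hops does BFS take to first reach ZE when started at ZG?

3

Level 0: ZG
Level 1: KR, ST
Level 2: AY, CJ, EY, IV, JE, KA, LQ, VQ
Level 3: GQ, KU, ZE
Level 4: OE
ZE first appears at level 3.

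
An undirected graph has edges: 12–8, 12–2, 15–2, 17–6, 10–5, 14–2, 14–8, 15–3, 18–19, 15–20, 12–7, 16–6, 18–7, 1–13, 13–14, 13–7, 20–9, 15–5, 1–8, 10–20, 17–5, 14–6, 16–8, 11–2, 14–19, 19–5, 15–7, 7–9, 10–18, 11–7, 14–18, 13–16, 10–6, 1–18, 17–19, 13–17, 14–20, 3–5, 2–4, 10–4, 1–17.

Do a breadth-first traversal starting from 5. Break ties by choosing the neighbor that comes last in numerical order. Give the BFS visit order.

Visit 5; enqueue 19, 17, 15, 10, 3 → queue [19, 17, 15, 10, 3]
Visit 19; enqueue 18, 14 → queue [17, 15, 10, 3, 18, 14]
Visit 17; enqueue 13, 6, 1 → queue [15, 10, 3, 18, 14, 13, 6, 1]
Visit 15; enqueue 20, 7, 2 → queue [10, 3, 18, 14, 13, 6, 1, 20, 7, 2]
Visit 10; enqueue 4 → queue [3, 18, 14, 13, 6, 1, 20, 7, 2, 4]
Visit 3 → queue [18, 14, 13, 6, 1, 20, 7, 2, 4]
Visit 18 → queue [14, 13, 6, 1, 20, 7, 2, 4]
Visit 14; enqueue 8 → queue [13, 6, 1, 20, 7, 2, 4, 8]
Visit 13; enqueue 16 → queue [6, 1, 20, 7, 2, 4, 8, 16]
Visit 6 → queue [1, 20, 7, 2, 4, 8, 16]
Visit 1 → queue [20, 7, 2, 4, 8, 16]
Visit 20; enqueue 9 → queue [7, 2, 4, 8, 16, 9]
Visit 7; enqueue 12, 11 → queue [2, 4, 8, 16, 9, 12, 11]
Visit 2 → queue [4, 8, 16, 9, 12, 11]
Visit 4 → queue [8, 16, 9, 12, 11]
Visit 8 → queue [16, 9, 12, 11]
Visit 16 → queue [9, 12, 11]
Visit 9 → queue [12, 11]
Visit 12 → queue [11]
Visit 11 → queue []

5 → 19 → 17 → 15 → 10 → 3 → 18 → 14 → 13 → 6 → 1 → 20 → 7 → 2 → 4 → 8 → 16 → 9 → 12 → 11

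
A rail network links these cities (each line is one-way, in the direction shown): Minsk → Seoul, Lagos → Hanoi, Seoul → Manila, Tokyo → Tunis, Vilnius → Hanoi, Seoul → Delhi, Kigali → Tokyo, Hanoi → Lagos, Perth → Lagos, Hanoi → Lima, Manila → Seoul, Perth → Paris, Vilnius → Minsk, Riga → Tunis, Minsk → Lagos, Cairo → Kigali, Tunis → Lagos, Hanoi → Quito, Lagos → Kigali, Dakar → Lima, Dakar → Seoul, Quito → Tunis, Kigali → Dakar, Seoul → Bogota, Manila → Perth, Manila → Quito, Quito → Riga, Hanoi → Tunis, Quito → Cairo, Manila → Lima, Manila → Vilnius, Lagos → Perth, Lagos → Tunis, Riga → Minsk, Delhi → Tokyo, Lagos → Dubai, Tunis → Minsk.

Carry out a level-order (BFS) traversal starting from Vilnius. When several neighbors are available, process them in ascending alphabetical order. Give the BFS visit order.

Vilnius -> Hanoi -> Minsk -> Lagos -> Lima -> Quito -> Tunis -> Seoul -> Dubai -> Kigali -> Perth -> Cairo -> Riga -> Bogota -> Delhi -> Manila -> Dakar -> Tokyo -> Paris

Visit Vilnius; enqueue Hanoi, Minsk → queue [Hanoi, Minsk]
Visit Hanoi; enqueue Lagos, Lima, Quito, Tunis → queue [Minsk, Lagos, Lima, Quito, Tunis]
Visit Minsk; enqueue Seoul → queue [Lagos, Lima, Quito, Tunis, Seoul]
Visit Lagos; enqueue Dubai, Kigali, Perth → queue [Lima, Quito, Tunis, Seoul, Dubai, Kigali, Perth]
Visit Lima → queue [Quito, Tunis, Seoul, Dubai, Kigali, Perth]
Visit Quito; enqueue Cairo, Riga → queue [Tunis, Seoul, Dubai, Kigali, Perth, Cairo, Riga]
Visit Tunis → queue [Seoul, Dubai, Kigali, Perth, Cairo, Riga]
Visit Seoul; enqueue Bogota, Delhi, Manila → queue [Dubai, Kigali, Perth, Cairo, Riga, Bogota, Delhi, Manila]
Visit Dubai → queue [Kigali, Perth, Cairo, Riga, Bogota, Delhi, Manila]
Visit Kigali; enqueue Dakar, Tokyo → queue [Perth, Cairo, Riga, Bogota, Delhi, Manila, Dakar, Tokyo]
Visit Perth; enqueue Paris → queue [Cairo, Riga, Bogota, Delhi, Manila, Dakar, Tokyo, Paris]
Visit Cairo → queue [Riga, Bogota, Delhi, Manila, Dakar, Tokyo, Paris]
Visit Riga → queue [Bogota, Delhi, Manila, Dakar, Tokyo, Paris]
Visit Bogota → queue [Delhi, Manila, Dakar, Tokyo, Paris]
Visit Delhi → queue [Manila, Dakar, Tokyo, Paris]
Visit Manila → queue [Dakar, Tokyo, Paris]
Visit Dakar → queue [Tokyo, Paris]
Visit Tokyo → queue [Paris]
Visit Paris → queue []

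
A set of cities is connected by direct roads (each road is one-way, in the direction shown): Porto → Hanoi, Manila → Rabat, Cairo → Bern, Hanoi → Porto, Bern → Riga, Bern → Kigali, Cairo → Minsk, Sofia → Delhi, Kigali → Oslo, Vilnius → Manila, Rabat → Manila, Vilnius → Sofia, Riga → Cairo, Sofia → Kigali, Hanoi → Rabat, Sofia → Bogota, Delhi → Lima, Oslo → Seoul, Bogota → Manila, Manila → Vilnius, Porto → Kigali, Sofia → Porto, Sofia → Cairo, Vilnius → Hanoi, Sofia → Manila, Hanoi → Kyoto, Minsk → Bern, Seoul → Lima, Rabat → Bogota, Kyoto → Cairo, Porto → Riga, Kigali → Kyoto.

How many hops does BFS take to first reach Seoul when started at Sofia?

3

Level 0: Sofia
Level 1: Bogota, Cairo, Delhi, Kigali, Manila, Porto
Level 2: Bern, Hanoi, Kyoto, Lima, Minsk, Oslo, Rabat, Riga, Vilnius
Level 3: Seoul
Seoul first appears at level 3.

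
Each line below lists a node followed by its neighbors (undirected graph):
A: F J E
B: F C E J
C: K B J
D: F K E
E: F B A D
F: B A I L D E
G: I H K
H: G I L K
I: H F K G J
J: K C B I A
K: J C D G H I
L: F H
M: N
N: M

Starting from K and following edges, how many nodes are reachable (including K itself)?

BFS from K visits: K, J, I, H, G, D, C, B, A, F, L, E
Reachable nodes: 12 of 14 total.

12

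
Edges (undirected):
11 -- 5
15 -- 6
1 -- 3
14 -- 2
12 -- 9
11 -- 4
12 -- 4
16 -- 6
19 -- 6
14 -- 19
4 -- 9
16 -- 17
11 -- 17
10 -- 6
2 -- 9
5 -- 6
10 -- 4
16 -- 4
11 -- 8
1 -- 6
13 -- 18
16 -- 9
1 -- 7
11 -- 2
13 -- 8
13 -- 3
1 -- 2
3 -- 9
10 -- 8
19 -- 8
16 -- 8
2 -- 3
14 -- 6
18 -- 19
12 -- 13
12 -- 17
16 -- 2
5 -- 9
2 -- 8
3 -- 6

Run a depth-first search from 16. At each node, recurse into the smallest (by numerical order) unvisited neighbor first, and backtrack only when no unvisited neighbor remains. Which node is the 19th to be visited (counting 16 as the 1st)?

7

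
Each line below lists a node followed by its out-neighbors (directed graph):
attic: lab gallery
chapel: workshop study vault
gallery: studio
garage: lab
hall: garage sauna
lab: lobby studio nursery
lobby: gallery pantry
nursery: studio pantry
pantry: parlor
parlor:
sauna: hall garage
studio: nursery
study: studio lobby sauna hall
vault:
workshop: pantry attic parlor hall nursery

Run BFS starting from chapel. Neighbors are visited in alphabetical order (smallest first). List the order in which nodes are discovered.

chapel, study, vault, workshop, hall, lobby, sauna, studio, attic, nursery, pantry, parlor, garage, gallery, lab

Visit chapel; enqueue study, vault, workshop → queue [study, vault, workshop]
Visit study; enqueue hall, lobby, sauna, studio → queue [vault, workshop, hall, lobby, sauna, studio]
Visit vault → queue [workshop, hall, lobby, sauna, studio]
Visit workshop; enqueue attic, nursery, pantry, parlor → queue [hall, lobby, sauna, studio, attic, nursery, pantry, parlor]
Visit hall; enqueue garage → queue [lobby, sauna, studio, attic, nursery, pantry, parlor, garage]
Visit lobby; enqueue gallery → queue [sauna, studio, attic, nursery, pantry, parlor, garage, gallery]
Visit sauna → queue [studio, attic, nursery, pantry, parlor, garage, gallery]
Visit studio → queue [attic, nursery, pantry, parlor, garage, gallery]
Visit attic; enqueue lab → queue [nursery, pantry, parlor, garage, gallery, lab]
Visit nursery → queue [pantry, parlor, garage, gallery, lab]
Visit pantry → queue [parlor, garage, gallery, lab]
Visit parlor → queue [garage, gallery, lab]
Visit garage → queue [gallery, lab]
Visit gallery → queue [lab]
Visit lab → queue []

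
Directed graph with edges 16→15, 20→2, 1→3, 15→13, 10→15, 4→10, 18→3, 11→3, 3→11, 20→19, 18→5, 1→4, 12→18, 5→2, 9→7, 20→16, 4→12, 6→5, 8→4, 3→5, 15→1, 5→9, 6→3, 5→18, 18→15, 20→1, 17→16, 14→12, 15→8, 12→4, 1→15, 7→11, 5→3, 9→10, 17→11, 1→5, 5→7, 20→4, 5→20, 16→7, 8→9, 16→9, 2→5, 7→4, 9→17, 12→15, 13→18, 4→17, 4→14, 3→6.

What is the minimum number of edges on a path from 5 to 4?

Level 0: 5
Level 1: 2, 3, 7, 9, 18, 20
Level 2: 1, 4, 6, 10, 11, 15, 16, 17, 19
Level 3: 8, 12, 13, 14
4 first appears at level 2.

2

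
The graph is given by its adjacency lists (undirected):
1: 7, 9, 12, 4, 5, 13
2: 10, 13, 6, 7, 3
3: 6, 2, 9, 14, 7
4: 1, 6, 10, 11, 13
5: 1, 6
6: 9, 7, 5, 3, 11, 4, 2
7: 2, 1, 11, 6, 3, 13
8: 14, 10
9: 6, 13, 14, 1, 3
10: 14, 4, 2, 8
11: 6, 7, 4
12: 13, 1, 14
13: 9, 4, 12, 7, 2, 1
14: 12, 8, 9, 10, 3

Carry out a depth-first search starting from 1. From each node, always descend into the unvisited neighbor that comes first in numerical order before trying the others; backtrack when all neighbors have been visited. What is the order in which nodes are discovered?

Visit 1
1 → 4
4 → 6
6 → 2
2 → 3
3 → 7
7 → 11
7 → 13
13 → 9
9 → 14
14 → 8
8 → 10
14 → 12
6 → 5

1 -> 4 -> 6 -> 2 -> 3 -> 7 -> 11 -> 13 -> 9 -> 14 -> 8 -> 10 -> 12 -> 5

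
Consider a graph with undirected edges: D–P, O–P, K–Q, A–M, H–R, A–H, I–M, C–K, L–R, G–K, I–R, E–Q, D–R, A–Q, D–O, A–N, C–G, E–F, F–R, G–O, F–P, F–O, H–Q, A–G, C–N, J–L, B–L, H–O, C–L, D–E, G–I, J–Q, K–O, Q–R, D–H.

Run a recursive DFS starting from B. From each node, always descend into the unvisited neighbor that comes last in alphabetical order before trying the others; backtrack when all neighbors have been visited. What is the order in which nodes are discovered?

Visit B
B → L
L → R
R → Q
Q → K
K → O
O → P
P → F
F → E
E → D
D → H
H → A
A → N
N → C
C → G
G → I
I → M
Q → J

B, L, R, Q, K, O, P, F, E, D, H, A, N, C, G, I, M, J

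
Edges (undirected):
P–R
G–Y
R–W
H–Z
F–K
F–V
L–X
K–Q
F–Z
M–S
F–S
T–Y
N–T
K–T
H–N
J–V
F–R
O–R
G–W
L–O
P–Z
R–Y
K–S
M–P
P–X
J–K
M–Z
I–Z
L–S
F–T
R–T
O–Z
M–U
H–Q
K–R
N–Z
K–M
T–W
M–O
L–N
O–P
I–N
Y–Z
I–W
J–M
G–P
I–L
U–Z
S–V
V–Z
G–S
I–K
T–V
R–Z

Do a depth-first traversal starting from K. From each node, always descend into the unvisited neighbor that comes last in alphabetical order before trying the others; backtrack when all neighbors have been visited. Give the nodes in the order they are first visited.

K, T, Y, Z, V, S, M, U, P, X, L, O, R, W, I, N, H, Q, G, F, J

Visit K
K → T
T → Y
Y → Z
Z → V
V → S
S → M
M → U
M → P
P → X
X → L
L → O
O → R
R → W
W → I
I → N
N → H
H → Q
W → G
R → F
M → J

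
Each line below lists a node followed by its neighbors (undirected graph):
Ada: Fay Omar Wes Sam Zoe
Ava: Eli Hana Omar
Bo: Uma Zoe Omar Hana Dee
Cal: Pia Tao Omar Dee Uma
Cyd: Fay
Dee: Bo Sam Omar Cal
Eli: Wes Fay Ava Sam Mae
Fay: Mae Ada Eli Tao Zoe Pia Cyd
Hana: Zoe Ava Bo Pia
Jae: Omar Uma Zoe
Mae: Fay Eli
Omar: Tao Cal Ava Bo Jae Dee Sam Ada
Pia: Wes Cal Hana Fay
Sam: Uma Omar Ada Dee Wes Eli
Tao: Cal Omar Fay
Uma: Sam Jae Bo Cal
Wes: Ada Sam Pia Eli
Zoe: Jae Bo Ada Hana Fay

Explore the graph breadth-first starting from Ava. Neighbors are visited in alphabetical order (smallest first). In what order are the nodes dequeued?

Ava → Eli → Hana → Omar → Fay → Mae → Sam → Wes → Bo → Pia → Zoe → Ada → Cal → Dee → Jae → Tao → Cyd → Uma

Visit Ava; enqueue Eli, Hana, Omar → queue [Eli, Hana, Omar]
Visit Eli; enqueue Fay, Mae, Sam, Wes → queue [Hana, Omar, Fay, Mae, Sam, Wes]
Visit Hana; enqueue Bo, Pia, Zoe → queue [Omar, Fay, Mae, Sam, Wes, Bo, Pia, Zoe]
Visit Omar; enqueue Ada, Cal, Dee, Jae, Tao → queue [Fay, Mae, Sam, Wes, Bo, Pia, Zoe, Ada, Cal, Dee, Jae, Tao]
Visit Fay; enqueue Cyd → queue [Mae, Sam, Wes, Bo, Pia, Zoe, Ada, Cal, Dee, Jae, Tao, Cyd]
Visit Mae → queue [Sam, Wes, Bo, Pia, Zoe, Ada, Cal, Dee, Jae, Tao, Cyd]
Visit Sam; enqueue Uma → queue [Wes, Bo, Pia, Zoe, Ada, Cal, Dee, Jae, Tao, Cyd, Uma]
Visit Wes → queue [Bo, Pia, Zoe, Ada, Cal, Dee, Jae, Tao, Cyd, Uma]
Visit Bo → queue [Pia, Zoe, Ada, Cal, Dee, Jae, Tao, Cyd, Uma]
Visit Pia → queue [Zoe, Ada, Cal, Dee, Jae, Tao, Cyd, Uma]
Visit Zoe → queue [Ada, Cal, Dee, Jae, Tao, Cyd, Uma]
Visit Ada → queue [Cal, Dee, Jae, Tao, Cyd, Uma]
Visit Cal → queue [Dee, Jae, Tao, Cyd, Uma]
Visit Dee → queue [Jae, Tao, Cyd, Uma]
Visit Jae → queue [Tao, Cyd, Uma]
Visit Tao → queue [Cyd, Uma]
Visit Cyd → queue [Uma]
Visit Uma → queue []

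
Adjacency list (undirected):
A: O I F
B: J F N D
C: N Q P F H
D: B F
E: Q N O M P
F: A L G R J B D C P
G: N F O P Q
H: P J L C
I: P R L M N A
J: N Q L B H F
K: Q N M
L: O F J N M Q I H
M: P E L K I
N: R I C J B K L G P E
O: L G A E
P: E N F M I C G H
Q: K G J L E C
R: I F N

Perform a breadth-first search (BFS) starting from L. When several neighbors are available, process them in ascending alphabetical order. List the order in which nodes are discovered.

L, F, H, I, J, M, N, O, Q, A, B, C, D, G, P, R, E, K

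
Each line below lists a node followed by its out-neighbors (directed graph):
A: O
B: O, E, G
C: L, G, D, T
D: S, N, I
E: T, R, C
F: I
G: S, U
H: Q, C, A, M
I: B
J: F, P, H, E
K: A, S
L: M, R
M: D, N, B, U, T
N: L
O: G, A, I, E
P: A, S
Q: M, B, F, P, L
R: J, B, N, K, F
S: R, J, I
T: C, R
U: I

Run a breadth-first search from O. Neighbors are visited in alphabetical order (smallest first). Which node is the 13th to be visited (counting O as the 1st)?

L

Visit O; enqueue A, E, G, I → queue [A, E, G, I]
Visit A → queue [E, G, I]
Visit E; enqueue C, R, T → queue [G, I, C, R, T]
Visit G; enqueue S, U → queue [I, C, R, T, S, U]
Visit I; enqueue B → queue [C, R, T, S, U, B]
Visit C; enqueue D, L → queue [R, T, S, U, B, D, L]
Visit R; enqueue F, J, K, N → queue [T, S, U, B, D, L, F, J, K, N]
Visit T → queue [S, U, B, D, L, F, J, K, N]
Visit S → queue [U, B, D, L, F, J, K, N]
Visit U → queue [B, D, L, F, J, K, N]
Visit B → queue [D, L, F, J, K, N]
Visit D → queue [L, F, J, K, N]
Visit L; enqueue M → queue [F, J, K, N, M]
Visit F → queue [J, K, N, M]
Visit J; enqueue H, P → queue [K, N, M, H, P]
Visit K → queue [N, M, H, P]
Visit N → queue [M, H, P]
Visit M → queue [H, P]
Visit H; enqueue Q → queue [P, Q]
Visit P → queue [Q]
Visit Q → queue []

Visit order: O, A, E, G, I, C, R, T, S, U, B, D, L, F, J, K, N, M, H, P, Q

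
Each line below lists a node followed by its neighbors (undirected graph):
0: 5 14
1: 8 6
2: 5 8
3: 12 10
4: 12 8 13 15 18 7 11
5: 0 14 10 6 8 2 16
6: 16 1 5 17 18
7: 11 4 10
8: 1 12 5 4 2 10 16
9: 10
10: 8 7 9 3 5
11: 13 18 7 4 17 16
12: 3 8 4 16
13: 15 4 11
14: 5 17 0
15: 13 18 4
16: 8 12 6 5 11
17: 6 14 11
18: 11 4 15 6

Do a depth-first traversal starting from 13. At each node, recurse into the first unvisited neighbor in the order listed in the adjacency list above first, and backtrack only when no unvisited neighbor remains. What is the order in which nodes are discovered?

13 -> 15 -> 18 -> 11 -> 7 -> 4 -> 12 -> 3 -> 10 -> 8 -> 1 -> 6 -> 16 -> 5 -> 0 -> 14 -> 17 -> 2 -> 9

Visit 13
13 → 15
15 → 18
18 → 11
11 → 7
7 → 4
4 → 12
12 → 3
3 → 10
10 → 8
8 → 1
1 → 6
6 → 16
16 → 5
5 → 0
0 → 14
14 → 17
5 → 2
10 → 9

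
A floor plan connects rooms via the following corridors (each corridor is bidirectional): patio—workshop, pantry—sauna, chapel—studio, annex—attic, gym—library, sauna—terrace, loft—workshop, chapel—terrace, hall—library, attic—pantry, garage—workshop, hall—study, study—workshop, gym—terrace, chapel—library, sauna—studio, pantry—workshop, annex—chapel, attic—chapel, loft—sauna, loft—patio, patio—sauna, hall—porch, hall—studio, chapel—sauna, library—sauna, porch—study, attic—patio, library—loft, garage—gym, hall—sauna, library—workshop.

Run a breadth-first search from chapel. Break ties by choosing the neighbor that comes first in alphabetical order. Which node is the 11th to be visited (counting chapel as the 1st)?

Visit chapel; enqueue annex, attic, library, sauna, studio, terrace → queue [annex, attic, library, sauna, studio, terrace]
Visit annex → queue [attic, library, sauna, studio, terrace]
Visit attic; enqueue pantry, patio → queue [library, sauna, studio, terrace, pantry, patio]
Visit library; enqueue gym, hall, loft, workshop → queue [sauna, studio, terrace, pantry, patio, gym, hall, loft, workshop]
Visit sauna → queue [studio, terrace, pantry, patio, gym, hall, loft, workshop]
Visit studio → queue [terrace, pantry, patio, gym, hall, loft, workshop]
Visit terrace → queue [pantry, patio, gym, hall, loft, workshop]
Visit pantry → queue [patio, gym, hall, loft, workshop]
Visit patio → queue [gym, hall, loft, workshop]
Visit gym; enqueue garage → queue [hall, loft, workshop, garage]
Visit hall; enqueue porch, study → queue [loft, workshop, garage, porch, study]
Visit loft → queue [workshop, garage, porch, study]
Visit workshop → queue [garage, porch, study]
Visit garage → queue [porch, study]
Visit porch → queue [study]
Visit study → queue []

Visit order: chapel, annex, attic, library, sauna, studio, terrace, pantry, patio, gym, hall, loft, workshop, garage, porch, study

hall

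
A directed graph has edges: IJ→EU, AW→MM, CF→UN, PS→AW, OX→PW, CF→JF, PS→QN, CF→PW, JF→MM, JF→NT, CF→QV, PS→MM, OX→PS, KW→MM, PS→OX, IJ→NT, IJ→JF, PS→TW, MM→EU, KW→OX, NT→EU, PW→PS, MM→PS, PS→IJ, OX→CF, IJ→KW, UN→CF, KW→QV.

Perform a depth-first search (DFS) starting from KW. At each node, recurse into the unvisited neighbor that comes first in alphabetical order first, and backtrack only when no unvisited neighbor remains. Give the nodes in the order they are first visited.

Visit KW
KW → MM
MM → EU
MM → PS
PS → AW
PS → IJ
IJ → JF
JF → NT
PS → OX
OX → CF
CF → PW
CF → QV
CF → UN
PS → QN
PS → TW

KW, MM, EU, PS, AW, IJ, JF, NT, OX, CF, PW, QV, UN, QN, TW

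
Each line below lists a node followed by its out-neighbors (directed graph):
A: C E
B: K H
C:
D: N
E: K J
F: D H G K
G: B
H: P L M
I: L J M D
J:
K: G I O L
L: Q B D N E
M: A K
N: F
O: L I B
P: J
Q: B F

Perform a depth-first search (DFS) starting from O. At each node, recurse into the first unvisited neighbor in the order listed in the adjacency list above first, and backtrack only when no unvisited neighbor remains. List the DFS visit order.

Visit O
O → L
L → Q
Q → B
B → K
K → G
K → I
I → J
I → M
M → A
A → C
A → E
I → D
D → N
N → F
F → H
H → P

O L Q B K G I J M A C E D N F H P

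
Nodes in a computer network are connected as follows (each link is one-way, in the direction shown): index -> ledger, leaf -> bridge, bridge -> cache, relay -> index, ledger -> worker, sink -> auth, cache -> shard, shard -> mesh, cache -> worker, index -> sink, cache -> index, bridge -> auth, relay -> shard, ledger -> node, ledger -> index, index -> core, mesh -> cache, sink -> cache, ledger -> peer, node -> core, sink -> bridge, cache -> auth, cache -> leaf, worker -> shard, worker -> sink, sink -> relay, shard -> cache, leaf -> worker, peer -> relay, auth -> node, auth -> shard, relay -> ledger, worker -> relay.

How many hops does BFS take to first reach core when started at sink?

Level 0: sink
Level 1: auth, bridge, cache, relay
Level 2: index, leaf, ledger, node, shard, worker
Level 3: core, mesh, peer
core first appears at level 3.

3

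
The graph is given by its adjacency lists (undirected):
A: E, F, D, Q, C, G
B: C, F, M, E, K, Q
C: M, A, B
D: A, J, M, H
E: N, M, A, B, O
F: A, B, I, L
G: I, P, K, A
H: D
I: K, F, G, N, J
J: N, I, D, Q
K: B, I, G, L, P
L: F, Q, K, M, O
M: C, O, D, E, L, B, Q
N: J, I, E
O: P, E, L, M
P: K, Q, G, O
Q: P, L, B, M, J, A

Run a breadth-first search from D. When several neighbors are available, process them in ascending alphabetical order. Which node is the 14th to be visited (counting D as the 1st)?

L

Visit D; enqueue A, H, J, M → queue [A, H, J, M]
Visit A; enqueue C, E, F, G, Q → queue [H, J, M, C, E, F, G, Q]
Visit H → queue [J, M, C, E, F, G, Q]
Visit J; enqueue I, N → queue [M, C, E, F, G, Q, I, N]
Visit M; enqueue B, L, O → queue [C, E, F, G, Q, I, N, B, L, O]
Visit C → queue [E, F, G, Q, I, N, B, L, O]
Visit E → queue [F, G, Q, I, N, B, L, O]
Visit F → queue [G, Q, I, N, B, L, O]
Visit G; enqueue K, P → queue [Q, I, N, B, L, O, K, P]
Visit Q → queue [I, N, B, L, O, K, P]
Visit I → queue [N, B, L, O, K, P]
Visit N → queue [B, L, O, K, P]
Visit B → queue [L, O, K, P]
Visit L → queue [O, K, P]
Visit O → queue [K, P]
Visit K → queue [P]
Visit P → queue []

Visit order: D, A, H, J, M, C, E, F, G, Q, I, N, B, L, O, K, P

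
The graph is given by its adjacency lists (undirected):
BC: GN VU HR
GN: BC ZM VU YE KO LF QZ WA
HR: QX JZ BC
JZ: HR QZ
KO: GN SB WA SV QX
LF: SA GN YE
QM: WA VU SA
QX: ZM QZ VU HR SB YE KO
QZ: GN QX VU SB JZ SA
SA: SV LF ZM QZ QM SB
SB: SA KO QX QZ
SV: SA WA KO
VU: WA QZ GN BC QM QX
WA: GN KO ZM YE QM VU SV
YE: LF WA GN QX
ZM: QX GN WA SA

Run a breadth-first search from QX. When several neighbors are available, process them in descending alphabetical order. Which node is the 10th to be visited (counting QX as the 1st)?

SA

Visit QX; enqueue ZM, YE, VU, SB, QZ, KO, HR → queue [ZM, YE, VU, SB, QZ, KO, HR]
Visit ZM; enqueue WA, SA, GN → queue [YE, VU, SB, QZ, KO, HR, WA, SA, GN]
Visit YE; enqueue LF → queue [VU, SB, QZ, KO, HR, WA, SA, GN, LF]
Visit VU; enqueue QM, BC → queue [SB, QZ, KO, HR, WA, SA, GN, LF, QM, BC]
Visit SB → queue [QZ, KO, HR, WA, SA, GN, LF, QM, BC]
Visit QZ; enqueue JZ → queue [KO, HR, WA, SA, GN, LF, QM, BC, JZ]
Visit KO; enqueue SV → queue [HR, WA, SA, GN, LF, QM, BC, JZ, SV]
Visit HR → queue [WA, SA, GN, LF, QM, BC, JZ, SV]
Visit WA → queue [SA, GN, LF, QM, BC, JZ, SV]
Visit SA → queue [GN, LF, QM, BC, JZ, SV]
Visit GN → queue [LF, QM, BC, JZ, SV]
Visit LF → queue [QM, BC, JZ, SV]
Visit QM → queue [BC, JZ, SV]
Visit BC → queue [JZ, SV]
Visit JZ → queue [SV]
Visit SV → queue []

Visit order: QX, ZM, YE, VU, SB, QZ, KO, HR, WA, SA, GN, LF, QM, BC, JZ, SV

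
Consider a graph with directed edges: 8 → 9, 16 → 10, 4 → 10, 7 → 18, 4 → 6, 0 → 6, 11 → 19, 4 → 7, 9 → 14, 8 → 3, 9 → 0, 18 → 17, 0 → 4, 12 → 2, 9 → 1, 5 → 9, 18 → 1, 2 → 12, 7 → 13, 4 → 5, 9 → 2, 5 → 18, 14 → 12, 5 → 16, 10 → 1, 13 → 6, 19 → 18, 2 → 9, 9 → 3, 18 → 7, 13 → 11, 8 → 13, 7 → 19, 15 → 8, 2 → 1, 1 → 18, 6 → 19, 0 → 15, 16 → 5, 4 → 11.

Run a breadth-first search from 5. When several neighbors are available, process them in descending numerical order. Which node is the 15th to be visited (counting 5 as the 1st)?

12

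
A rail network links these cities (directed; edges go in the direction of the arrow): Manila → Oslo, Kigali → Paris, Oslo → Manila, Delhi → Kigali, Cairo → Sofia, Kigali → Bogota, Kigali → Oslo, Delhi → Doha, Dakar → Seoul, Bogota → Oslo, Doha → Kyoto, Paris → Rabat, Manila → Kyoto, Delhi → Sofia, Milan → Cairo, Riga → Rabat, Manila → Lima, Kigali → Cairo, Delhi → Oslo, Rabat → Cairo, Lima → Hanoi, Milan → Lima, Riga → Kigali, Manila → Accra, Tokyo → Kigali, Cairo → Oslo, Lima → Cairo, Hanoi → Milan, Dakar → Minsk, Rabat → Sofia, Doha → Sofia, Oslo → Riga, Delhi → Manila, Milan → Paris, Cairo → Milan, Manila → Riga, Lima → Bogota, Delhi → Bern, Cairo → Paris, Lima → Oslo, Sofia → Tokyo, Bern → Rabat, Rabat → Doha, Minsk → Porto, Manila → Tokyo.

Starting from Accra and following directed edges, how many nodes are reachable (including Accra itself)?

1

BFS from Accra visits: Accra
Reachable nodes: 1 of 22 total.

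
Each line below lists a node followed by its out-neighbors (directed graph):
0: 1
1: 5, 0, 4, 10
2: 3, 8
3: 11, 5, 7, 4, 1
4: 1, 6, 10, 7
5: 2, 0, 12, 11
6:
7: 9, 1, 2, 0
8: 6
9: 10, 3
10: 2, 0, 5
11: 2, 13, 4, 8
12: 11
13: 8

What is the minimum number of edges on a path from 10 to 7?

Level 0: 10
Level 1: 0, 2, 5
Level 2: 1, 3, 8, 11, 12
Level 3: 4, 6, 7, 13
Level 4: 9
7 first appears at level 3.

3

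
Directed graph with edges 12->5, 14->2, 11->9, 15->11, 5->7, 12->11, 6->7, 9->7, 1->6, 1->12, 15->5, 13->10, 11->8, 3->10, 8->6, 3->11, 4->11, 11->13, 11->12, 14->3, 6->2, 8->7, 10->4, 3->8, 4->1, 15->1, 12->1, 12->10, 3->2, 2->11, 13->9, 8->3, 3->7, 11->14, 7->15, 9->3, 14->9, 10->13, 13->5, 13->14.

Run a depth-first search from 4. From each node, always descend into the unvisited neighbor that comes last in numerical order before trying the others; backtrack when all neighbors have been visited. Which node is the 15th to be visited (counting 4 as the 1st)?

8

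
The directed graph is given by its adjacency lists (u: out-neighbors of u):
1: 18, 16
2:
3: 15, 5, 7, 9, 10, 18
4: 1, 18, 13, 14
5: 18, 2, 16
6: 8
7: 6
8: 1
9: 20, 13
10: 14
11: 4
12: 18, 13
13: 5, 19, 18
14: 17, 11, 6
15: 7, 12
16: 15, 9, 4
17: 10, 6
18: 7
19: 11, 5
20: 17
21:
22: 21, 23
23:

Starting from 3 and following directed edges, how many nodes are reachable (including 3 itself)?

20

BFS from 3 visits: 3, 15, 5, 7, 9, 10, 18, 12, 2, 16, 6, 20, 13, 14, 4, 8, 17, 19, 11, 1
Reachable nodes: 20 of 23 total.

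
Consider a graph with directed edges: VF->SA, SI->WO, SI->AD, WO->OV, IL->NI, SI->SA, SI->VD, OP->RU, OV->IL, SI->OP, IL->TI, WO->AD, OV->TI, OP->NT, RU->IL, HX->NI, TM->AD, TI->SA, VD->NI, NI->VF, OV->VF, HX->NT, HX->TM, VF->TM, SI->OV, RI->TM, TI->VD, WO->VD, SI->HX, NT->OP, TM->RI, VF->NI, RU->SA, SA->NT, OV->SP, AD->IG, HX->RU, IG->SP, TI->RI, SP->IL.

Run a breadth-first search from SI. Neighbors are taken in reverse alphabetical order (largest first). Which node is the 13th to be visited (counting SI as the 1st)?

SP

Visit SI; enqueue WO, VD, SA, OV, OP, HX, AD → queue [WO, VD, SA, OV, OP, HX, AD]
Visit WO → queue [VD, SA, OV, OP, HX, AD]
Visit VD; enqueue NI → queue [SA, OV, OP, HX, AD, NI]
Visit SA; enqueue NT → queue [OV, OP, HX, AD, NI, NT]
Visit OV; enqueue VF, TI, SP, IL → queue [OP, HX, AD, NI, NT, VF, TI, SP, IL]
Visit OP; enqueue RU → queue [HX, AD, NI, NT, VF, TI, SP, IL, RU]
Visit HX; enqueue TM → queue [AD, NI, NT, VF, TI, SP, IL, RU, TM]
Visit AD; enqueue IG → queue [NI, NT, VF, TI, SP, IL, RU, TM, IG]
Visit NI → queue [NT, VF, TI, SP, IL, RU, TM, IG]
Visit NT → queue [VF, TI, SP, IL, RU, TM, IG]
Visit VF → queue [TI, SP, IL, RU, TM, IG]
Visit TI; enqueue RI → queue [SP, IL, RU, TM, IG, RI]
Visit SP → queue [IL, RU, TM, IG, RI]
Visit IL → queue [RU, TM, IG, RI]
Visit RU → queue [TM, IG, RI]
Visit TM → queue [IG, RI]
Visit IG → queue [RI]
Visit RI → queue []

Visit order: SI, WO, VD, SA, OV, OP, HX, AD, NI, NT, VF, TI, SP, IL, RU, TM, IG, RI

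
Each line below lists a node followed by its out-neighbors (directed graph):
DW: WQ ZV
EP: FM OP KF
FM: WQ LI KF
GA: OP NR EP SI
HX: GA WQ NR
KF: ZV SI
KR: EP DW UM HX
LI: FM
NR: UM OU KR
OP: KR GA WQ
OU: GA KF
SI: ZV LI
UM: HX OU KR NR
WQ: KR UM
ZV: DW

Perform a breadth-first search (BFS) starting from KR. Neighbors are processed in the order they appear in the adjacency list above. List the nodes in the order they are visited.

Visit KR; enqueue EP, DW, UM, HX → queue [EP, DW, UM, HX]
Visit EP; enqueue FM, OP, KF → queue [DW, UM, HX, FM, OP, KF]
Visit DW; enqueue WQ, ZV → queue [UM, HX, FM, OP, KF, WQ, ZV]
Visit UM; enqueue OU, NR → queue [HX, FM, OP, KF, WQ, ZV, OU, NR]
Visit HX; enqueue GA → queue [FM, OP, KF, WQ, ZV, OU, NR, GA]
Visit FM; enqueue LI → queue [OP, KF, WQ, ZV, OU, NR, GA, LI]
Visit OP → queue [KF, WQ, ZV, OU, NR, GA, LI]
Visit KF; enqueue SI → queue [WQ, ZV, OU, NR, GA, LI, SI]
Visit WQ → queue [ZV, OU, NR, GA, LI, SI]
Visit ZV → queue [OU, NR, GA, LI, SI]
Visit OU → queue [NR, GA, LI, SI]
Visit NR → queue [GA, LI, SI]
Visit GA → queue [LI, SI]
Visit LI → queue [SI]
Visit SI → queue []

KR → EP → DW → UM → HX → FM → OP → KF → WQ → ZV → OU → NR → GA → LI → SI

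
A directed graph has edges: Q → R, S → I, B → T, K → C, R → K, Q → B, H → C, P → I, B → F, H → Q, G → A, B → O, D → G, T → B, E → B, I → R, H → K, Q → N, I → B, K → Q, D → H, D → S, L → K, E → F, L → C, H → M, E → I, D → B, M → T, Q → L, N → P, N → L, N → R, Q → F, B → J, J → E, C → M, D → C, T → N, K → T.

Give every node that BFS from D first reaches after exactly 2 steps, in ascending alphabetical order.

A, F, I, J, K, M, O, Q, T

Level 0: D
Level 1: B, C, G, H, S
Level 2: A, F, I, J, K, M, O, Q, T
Level 3: E, L, N, R
Level 4: P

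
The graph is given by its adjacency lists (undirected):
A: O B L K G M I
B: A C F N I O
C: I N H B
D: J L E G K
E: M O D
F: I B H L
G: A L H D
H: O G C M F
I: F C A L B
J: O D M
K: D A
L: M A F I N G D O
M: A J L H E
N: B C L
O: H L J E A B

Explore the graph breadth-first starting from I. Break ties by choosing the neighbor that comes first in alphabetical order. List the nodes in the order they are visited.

Visit I; enqueue A, B, C, F, L → queue [A, B, C, F, L]
Visit A; enqueue G, K, M, O → queue [B, C, F, L, G, K, M, O]
Visit B; enqueue N → queue [C, F, L, G, K, M, O, N]
Visit C; enqueue H → queue [F, L, G, K, M, O, N, H]
Visit F → queue [L, G, K, M, O, N, H]
Visit L; enqueue D → queue [G, K, M, O, N, H, D]
Visit G → queue [K, M, O, N, H, D]
Visit K → queue [M, O, N, H, D]
Visit M; enqueue E, J → queue [O, N, H, D, E, J]
Visit O → queue [N, H, D, E, J]
Visit N → queue [H, D, E, J]
Visit H → queue [D, E, J]
Visit D → queue [E, J]
Visit E → queue [J]
Visit J → queue []

I, A, B, C, F, L, G, K, M, O, N, H, D, E, J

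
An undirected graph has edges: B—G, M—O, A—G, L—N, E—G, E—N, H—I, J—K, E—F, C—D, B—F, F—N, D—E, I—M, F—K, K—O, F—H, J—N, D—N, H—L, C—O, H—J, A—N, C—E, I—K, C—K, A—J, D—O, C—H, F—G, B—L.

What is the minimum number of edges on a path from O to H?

2

Level 0: O
Level 1: C, D, K, M
Level 2: E, F, H, I, J, N
Level 3: A, B, G, L
H first appears at level 2.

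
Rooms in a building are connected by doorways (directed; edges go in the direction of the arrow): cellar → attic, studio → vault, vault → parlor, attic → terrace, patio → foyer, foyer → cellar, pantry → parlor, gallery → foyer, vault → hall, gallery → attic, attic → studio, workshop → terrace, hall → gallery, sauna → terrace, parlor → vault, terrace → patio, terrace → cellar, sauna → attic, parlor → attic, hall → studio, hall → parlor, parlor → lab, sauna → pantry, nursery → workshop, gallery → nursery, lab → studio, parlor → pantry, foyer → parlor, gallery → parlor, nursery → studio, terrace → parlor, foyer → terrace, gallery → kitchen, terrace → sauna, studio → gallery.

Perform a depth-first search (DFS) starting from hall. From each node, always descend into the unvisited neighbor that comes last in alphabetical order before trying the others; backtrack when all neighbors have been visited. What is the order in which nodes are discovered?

Visit hall
hall → studio
studio → vault
vault → parlor
parlor → pantry
parlor → lab
parlor → attic
attic → terrace
terrace → sauna
terrace → patio
patio → foyer
foyer → cellar
studio → gallery
gallery → nursery
nursery → workshop
gallery → kitchen

hall -> studio -> vault -> parlor -> pantry -> lab -> attic -> terrace -> sauna -> patio -> foyer -> cellar -> gallery -> nursery -> workshop -> kitchen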